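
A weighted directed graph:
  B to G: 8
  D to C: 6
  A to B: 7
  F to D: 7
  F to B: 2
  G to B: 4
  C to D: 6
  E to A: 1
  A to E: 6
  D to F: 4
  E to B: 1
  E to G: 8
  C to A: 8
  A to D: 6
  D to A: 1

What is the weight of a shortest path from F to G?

10

Some routes from F to G:
F -> D -> A -> E -> G: 7 + 1 + 6 + 8 = 22
F -> D -> A -> E -> B -> G: 7 + 1 + 6 + 1 + 8 = 23
F -> D -> A -> B -> G: 7 + 1 + 7 + 8 = 23
F -> D -> C -> A -> E -> G: 7 + 6 + 8 + 6 + 8 = 35
F -> B -> G: 2 + 8 = 10
Shortest: 10.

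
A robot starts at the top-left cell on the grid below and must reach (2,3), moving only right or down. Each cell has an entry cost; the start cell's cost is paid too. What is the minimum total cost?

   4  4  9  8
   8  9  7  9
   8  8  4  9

Path [0,0] -> [0,1] -> [0,2] -> [1,2] -> [2,2] -> [2,3]: 4 + 4 + 9 + 7 + 4 + 9 = 37.

37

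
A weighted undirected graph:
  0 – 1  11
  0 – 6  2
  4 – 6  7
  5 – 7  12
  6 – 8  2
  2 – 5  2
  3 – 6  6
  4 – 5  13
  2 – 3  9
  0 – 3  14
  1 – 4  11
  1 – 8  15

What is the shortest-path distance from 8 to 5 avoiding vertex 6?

Candidate routes:
8 - 1 - 0 - 3 - 2 - 5: 15 + 11 + 14 + 9 + 2 = 51
8 - 1 - 4 - 5: 15 + 11 + 13 = 39
Best route has total 39.

39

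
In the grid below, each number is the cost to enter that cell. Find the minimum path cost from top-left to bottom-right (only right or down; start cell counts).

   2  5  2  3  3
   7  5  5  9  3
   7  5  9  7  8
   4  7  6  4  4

30

Best path: [0,0] -> [0,1] -> [0,2] -> [0,3] -> [0,4] -> [1,4] -> [2,4] -> [3,4]
Cost: 2 + 5 + 2 + 3 + 3 + 3 + 8 + 4 = 30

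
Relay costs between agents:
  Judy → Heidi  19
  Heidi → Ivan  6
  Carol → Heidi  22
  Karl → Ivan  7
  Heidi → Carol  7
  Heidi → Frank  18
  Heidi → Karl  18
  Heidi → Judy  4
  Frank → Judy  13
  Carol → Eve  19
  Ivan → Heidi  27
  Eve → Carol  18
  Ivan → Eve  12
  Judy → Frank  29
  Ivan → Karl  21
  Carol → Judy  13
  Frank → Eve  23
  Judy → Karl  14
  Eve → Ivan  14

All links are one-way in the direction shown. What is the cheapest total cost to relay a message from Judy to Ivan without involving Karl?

25

Comparing a few candidate routes:
Judy→Frank→Eve→Ivan: 29 + 23 + 14 = 66
Judy→Heidi→Carol→Eve→Ivan: 19 + 7 + 19 + 14 = 59
Judy→Heidi→Ivan: 19 + 6 = 25
Judy→Heidi→Frank→Eve→Ivan: 19 + 18 + 23 + 14 = 74
The minimum is 25.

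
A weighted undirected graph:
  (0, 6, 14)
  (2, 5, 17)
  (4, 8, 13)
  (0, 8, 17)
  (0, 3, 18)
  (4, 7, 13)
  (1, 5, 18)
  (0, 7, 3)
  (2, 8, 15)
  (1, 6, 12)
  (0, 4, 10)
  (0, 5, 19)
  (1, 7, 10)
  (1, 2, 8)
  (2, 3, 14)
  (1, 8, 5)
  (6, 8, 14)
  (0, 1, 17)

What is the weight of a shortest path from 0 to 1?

13

Comparing a few candidate routes:
0 → 4 → 8 → 1: 10 + 13 + 5 = 28
0 → 8 → 1: 17 + 5 = 22
0 → 1: 17
0 → 6 → 1: 14 + 12 = 26
0 → 7 → 1: 3 + 10 = 13
The minimum is 13.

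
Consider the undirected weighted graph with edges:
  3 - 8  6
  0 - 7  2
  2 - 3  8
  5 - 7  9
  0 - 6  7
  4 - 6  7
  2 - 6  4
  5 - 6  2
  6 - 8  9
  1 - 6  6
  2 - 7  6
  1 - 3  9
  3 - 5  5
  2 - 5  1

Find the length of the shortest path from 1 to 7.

15

A few of the 1→7 routes:
1 -> 6 -> 0 -> 7: 6 + 7 + 2 = 15
1 -> 6 -> 5 -> 2 -> 7: 6 + 2 + 1 + 6 = 15
1 -> 6 -> 2 -> 7: 6 + 4 + 6 = 16
The minimum is 15.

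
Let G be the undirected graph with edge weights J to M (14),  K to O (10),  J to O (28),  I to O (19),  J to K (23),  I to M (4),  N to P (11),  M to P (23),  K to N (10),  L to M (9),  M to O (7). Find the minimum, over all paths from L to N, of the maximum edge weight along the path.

Some routes from L to N:
L→M→J→K→N: max(9, 14, 23, 10) = 23
L→M→P→N: max(9, 23, 11) = 23
L→M→O→K→N: max(9, 7, 10, 10) = 10
L→M→I→O→K→N: max(9, 4, 19, 10, 10) = 19
Best route has worst link 10.

10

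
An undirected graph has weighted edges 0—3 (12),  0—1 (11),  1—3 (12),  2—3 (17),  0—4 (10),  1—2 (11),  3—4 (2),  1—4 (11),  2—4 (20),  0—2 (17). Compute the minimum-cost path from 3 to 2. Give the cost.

A few of the 3→2 routes:
3 - 1 - 2: 12 + 11 = 23
3 - 4 - 2: 2 + 20 = 22
3 - 4 - 0 - 2: 2 + 10 + 17 = 29
3 - 4 - 1 - 2: 2 + 11 + 11 = 24
3 - 2: 17
Best route has total 17.

17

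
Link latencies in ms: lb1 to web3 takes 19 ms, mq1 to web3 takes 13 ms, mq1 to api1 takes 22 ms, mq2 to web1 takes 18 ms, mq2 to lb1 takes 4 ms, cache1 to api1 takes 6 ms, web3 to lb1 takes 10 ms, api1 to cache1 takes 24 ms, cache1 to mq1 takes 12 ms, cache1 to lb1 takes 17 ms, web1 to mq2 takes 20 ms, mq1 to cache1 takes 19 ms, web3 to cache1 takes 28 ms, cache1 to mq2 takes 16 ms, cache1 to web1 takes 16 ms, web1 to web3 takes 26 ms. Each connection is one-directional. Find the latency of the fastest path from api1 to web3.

49

Comparing a few candidate routes:
api1-cache1-mq1-web3: 24 + 12 + 13 = 49
api1-cache1-web1-web3: 24 + 16 + 26 = 66
api1-cache1-lb1-web3: 24 + 17 + 19 = 60
api1-cache1-web1-mq2-lb1-web3: 24 + 16 + 20 + 4 + 19 = 83
api1-cache1-mq2-lb1-web3: 24 + 16 + 4 + 19 = 63
The minimum is 49 ms.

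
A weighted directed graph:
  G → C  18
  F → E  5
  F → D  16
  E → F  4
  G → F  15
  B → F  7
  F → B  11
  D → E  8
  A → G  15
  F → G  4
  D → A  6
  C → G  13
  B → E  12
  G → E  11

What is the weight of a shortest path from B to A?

29

Candidate routes:
B-E-F-D-A: 12 + 4 + 16 + 6 = 38
B-F-D-A: 7 + 16 + 6 = 29
The minimum is 29.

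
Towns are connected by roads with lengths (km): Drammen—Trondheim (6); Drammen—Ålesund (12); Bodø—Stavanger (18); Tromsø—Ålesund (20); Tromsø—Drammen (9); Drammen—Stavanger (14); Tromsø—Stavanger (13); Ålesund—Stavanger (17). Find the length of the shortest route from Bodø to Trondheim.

38

Routes from Bodø to Trondheim:
Bodø → Stavanger → Ålesund → Drammen → Trondheim: 18 + 17 + 12 + 6 = 53
Bodø → Stavanger → Ålesund → Tromsø → Drammen → Trondheim: 18 + 17 + 20 + 9 + 6 = 70
Bodø → Stavanger → Drammen → Trondheim: 18 + 14 + 6 = 38
Bodø → Stavanger → Tromsø → Ålesund → Drammen → Trondheim: 18 + 13 + 20 + 12 + 6 = 69
Bodø → Stavanger → Tromsø → Drammen → Trondheim: 18 + 13 + 9 + 6 = 46
The minimum is 38 km.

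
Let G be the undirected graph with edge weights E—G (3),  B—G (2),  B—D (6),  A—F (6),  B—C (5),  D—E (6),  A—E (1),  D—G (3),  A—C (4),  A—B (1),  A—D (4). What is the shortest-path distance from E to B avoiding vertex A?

Candidate routes:
E-G-D-B: 3 + 3 + 6 = 12
E-G-B: 3 + 2 = 5
E-D-G-B: 6 + 3 + 2 = 11
E-D-B: 6 + 6 = 12
Shortest: 5.

5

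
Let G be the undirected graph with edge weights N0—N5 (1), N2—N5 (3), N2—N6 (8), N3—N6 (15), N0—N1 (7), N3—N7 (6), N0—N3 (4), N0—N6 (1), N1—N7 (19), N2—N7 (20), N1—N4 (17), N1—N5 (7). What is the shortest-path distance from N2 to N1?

10

Comparing a few candidate routes:
N2 -> N6 -> N0 -> N5 -> N1: 8 + 1 + 1 + 7 = 17
N2 -> N5 -> N0 -> N3 -> N7 -> N1: 3 + 1 + 4 + 6 + 19 = 33
N2 -> N5 -> N1: 3 + 7 = 10
N2 -> N6 -> N0 -> N1: 8 + 1 + 7 = 16
N2 -> N5 -> N0 -> N1: 3 + 1 + 7 = 11
The minimum is 10.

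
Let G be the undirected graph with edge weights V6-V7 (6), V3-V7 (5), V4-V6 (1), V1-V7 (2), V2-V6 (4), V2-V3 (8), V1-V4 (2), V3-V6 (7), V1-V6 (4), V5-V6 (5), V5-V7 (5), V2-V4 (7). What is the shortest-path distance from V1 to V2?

Checking several routes:
V1 → V6 → V4 → V2: 4 + 1 + 7 = 12
V1 → V6 → V2: 4 + 4 = 8
V1 → V4 → V6 → V2: 2 + 1 + 4 = 7
V1 → V4 → V2: 2 + 7 = 9
The minimum is 7.

7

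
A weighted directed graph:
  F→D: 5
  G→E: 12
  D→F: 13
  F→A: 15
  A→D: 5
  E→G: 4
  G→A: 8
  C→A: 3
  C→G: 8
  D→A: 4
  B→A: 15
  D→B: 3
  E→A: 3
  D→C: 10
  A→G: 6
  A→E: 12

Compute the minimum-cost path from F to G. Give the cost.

15

Some routes from F to G:
F -> D -> A -> G: 5 + 4 + 6 = 15
F -> D -> A -> E -> G: 5 + 4 + 12 + 4 = 25
F -> D -> C -> A -> G: 5 + 10 + 3 + 6 = 24
F -> D -> C -> G: 5 + 10 + 8 = 23
F -> A -> G: 15 + 6 = 21
The minimum is 15.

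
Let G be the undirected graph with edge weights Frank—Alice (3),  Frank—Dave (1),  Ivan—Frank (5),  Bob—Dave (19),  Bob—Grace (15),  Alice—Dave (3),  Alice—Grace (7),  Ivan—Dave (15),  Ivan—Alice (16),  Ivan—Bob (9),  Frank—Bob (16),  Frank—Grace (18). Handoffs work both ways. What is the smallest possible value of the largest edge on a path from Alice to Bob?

9

A few of the Alice→Bob routes:
Alice -> Frank -> Ivan -> Bob: max(3, 5, 9) = 9
Alice -> Dave -> Frank -> Ivan -> Bob: max(3, 1, 5, 9) = 9
Alice -> Frank -> Dave -> Ivan -> Bob: max(3, 1, 15, 9) = 15
Smallest bottleneck: 9.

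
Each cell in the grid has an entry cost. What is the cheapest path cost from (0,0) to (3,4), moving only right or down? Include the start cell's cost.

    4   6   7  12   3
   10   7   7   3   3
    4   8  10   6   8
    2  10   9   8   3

41

Best path: r0c0→r0c1→r0c2→r1c2→r1c3→r1c4→r2c4→r3c4
Cost: 4 + 6 + 7 + 7 + 3 + 3 + 8 + 3 = 41
For comparison, the top-then-right route costs 46.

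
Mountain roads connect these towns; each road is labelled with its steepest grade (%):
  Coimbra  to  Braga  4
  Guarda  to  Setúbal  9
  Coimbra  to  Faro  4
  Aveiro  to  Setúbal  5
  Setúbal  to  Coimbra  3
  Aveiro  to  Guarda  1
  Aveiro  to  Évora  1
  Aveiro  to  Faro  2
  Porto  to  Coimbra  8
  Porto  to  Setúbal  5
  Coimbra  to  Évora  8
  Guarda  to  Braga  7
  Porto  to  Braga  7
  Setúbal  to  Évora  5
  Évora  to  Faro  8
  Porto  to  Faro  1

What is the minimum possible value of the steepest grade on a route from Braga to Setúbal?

A few of the Braga→Setúbal routes:
Braga → Coimbra → Faro → Aveiro → Évora → Setúbal: max(4, 4, 2, 1, 5) = 5
Braga → Coimbra → Faro → Porto → Setúbal: max(4, 4, 1, 5) = 5
Braga → Coimbra → Setúbal: max(4, 3) = 4
Best route has worst link 4%.

4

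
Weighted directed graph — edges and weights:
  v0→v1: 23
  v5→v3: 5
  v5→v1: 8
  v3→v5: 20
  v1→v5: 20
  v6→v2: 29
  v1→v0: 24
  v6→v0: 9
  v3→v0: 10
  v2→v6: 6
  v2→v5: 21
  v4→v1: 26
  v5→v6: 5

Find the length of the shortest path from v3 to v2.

54

Candidate routes:
v3→v5→v6→v2: 20 + 5 + 29 = 54
v3→v0→v1→v5→v6→v2: 10 + 23 + 20 + 5 + 29 = 87
Best route has total 54.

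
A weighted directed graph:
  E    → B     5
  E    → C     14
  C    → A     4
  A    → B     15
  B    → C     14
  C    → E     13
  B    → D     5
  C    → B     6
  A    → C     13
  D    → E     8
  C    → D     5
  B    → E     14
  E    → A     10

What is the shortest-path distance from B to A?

18

Comparing a few candidate routes:
B→E→A: 14 + 10 = 24
B→D→E→A: 5 + 8 + 10 = 23
B→C→A: 14 + 4 = 18
B→D→E→C→A: 5 + 8 + 14 + 4 = 31
Shortest: 18.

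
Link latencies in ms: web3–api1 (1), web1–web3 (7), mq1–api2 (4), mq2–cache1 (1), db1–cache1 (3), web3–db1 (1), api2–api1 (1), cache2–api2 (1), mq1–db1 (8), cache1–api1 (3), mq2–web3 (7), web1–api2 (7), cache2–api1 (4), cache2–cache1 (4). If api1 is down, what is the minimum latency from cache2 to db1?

Checking several routes:
cache2 → cache1 → mq2 → web3 → db1: 4 + 1 + 7 + 1 = 13
cache2 → api2 → mq1 → db1: 1 + 4 + 8 = 13
cache2 → api2 → web1 → web3 → db1: 1 + 7 + 7 + 1 = 16
cache2 → cache1 → db1: 4 + 3 = 7
Best route has total 7 ms.

7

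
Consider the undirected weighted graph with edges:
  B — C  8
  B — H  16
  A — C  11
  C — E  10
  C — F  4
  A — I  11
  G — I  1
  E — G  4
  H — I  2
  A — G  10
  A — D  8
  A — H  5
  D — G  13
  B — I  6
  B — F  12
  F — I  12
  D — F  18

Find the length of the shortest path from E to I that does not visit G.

Comparing a few candidate routes:
E→C→B→I: 10 + 8 + 6 = 24
E→C→A→H→I: 10 + 11 + 5 + 2 = 28
E→C→F→I: 10 + 4 + 12 = 26
Best route has total 24.

24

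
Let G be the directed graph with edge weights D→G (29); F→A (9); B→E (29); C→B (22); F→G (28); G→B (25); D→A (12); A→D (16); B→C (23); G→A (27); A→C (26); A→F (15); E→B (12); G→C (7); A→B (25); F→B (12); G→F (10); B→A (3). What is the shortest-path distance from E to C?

Paths from E to C:
E -> B -> A -> F -> G -> C: 12 + 3 + 15 + 28 + 7 = 65
E -> B -> A -> D -> G -> C: 12 + 3 + 16 + 29 + 7 = 67
E -> B -> C: 12 + 23 = 35
E -> B -> A -> C: 12 + 3 + 26 = 41
Best route has total 35.

35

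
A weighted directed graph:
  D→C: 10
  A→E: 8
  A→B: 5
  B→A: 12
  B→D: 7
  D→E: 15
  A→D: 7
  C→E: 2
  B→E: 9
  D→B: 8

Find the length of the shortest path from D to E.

12

Paths from D to E:
D-B-E: 8 + 9 = 17
D-E: 15
D-C-E: 10 + 2 = 12
D-B-A-E: 8 + 12 + 8 = 28
The minimum is 12.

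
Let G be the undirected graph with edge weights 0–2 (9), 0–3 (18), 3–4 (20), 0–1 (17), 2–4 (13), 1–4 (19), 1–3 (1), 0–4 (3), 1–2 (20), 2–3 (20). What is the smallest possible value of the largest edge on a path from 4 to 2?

A few of the 4→2 routes:
4→1→0→2: max(19, 17, 9) = 19
4→1→3→0→2: max(19, 1, 18, 9) = 19
4→2: max(13) = 13
4→0→2: max(3, 9) = 9
Best route has worst link 9.

9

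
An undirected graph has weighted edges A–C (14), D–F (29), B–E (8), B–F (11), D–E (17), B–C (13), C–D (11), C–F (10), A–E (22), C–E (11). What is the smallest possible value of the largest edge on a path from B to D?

11

Checking several routes:
B -> C -> D: max(13, 11) = 13
B -> E -> C -> D: max(8, 11, 11) = 11
B -> F -> C -> D: max(11, 10, 11) = 11
B -> F -> C -> E -> D: max(11, 10, 11, 17) = 17
B -> E -> D: max(8, 17) = 17
B -> C -> E -> D: max(13, 11, 17) = 17
Best route has worst link 11.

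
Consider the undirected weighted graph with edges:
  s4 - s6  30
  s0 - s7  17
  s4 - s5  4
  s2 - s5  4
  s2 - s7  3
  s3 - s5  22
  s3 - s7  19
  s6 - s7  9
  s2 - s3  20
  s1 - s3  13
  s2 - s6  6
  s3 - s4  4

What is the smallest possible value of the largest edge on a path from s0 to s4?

17

Checking several routes:
s0-s7-s6-s2-s5-s4: max(17, 9, 6, 4, 4) = 17
s0-s7-s3-s4: max(17, 19, 4) = 19
s0-s7-s2-s5-s4: max(17, 3, 4, 4) = 17
s0-s7-s6-s2-s3-s4: max(17, 9, 6, 20, 4) = 20
s0-s7-s2-s3-s4: max(17, 3, 20, 4) = 20
s0-s7-s3-s2-s5-s4: max(17, 19, 20, 4, 4) = 20
Smallest bottleneck: 17.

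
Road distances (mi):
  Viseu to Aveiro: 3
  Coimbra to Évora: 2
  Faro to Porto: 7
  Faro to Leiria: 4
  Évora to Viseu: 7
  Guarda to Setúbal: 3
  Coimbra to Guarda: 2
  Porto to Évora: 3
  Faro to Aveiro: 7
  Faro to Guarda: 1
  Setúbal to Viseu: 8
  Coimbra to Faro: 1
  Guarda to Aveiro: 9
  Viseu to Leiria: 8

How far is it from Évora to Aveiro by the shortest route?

Comparing a few candidate routes:
Évora - Coimbra - Guarda - Faro - Aveiro: 2 + 2 + 1 + 7 = 12
Évora - Coimbra - Faro - Guarda - Aveiro: 2 + 1 + 1 + 9 = 13
Évora - Coimbra - Faro - Aveiro: 2 + 1 + 7 = 10
Évora - Viseu - Aveiro: 7 + 3 = 10
Shortest: 10 mi.

10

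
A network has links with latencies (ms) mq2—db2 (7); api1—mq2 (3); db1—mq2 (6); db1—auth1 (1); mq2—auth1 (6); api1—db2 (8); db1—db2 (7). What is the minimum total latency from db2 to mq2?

7

A few of the db2→mq2 routes:
db2→mq2: 7
db2→api1→mq2: 8 + 3 = 11
db2→db1→mq2: 7 + 6 = 13
The minimum is 7 ms.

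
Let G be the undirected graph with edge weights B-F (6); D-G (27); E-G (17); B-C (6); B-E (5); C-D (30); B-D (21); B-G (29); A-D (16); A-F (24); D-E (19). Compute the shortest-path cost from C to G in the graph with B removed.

Candidate routes:
C - D - E - G: 30 + 19 + 17 = 66
C - D - G: 30 + 27 = 57
The minimum is 57.

57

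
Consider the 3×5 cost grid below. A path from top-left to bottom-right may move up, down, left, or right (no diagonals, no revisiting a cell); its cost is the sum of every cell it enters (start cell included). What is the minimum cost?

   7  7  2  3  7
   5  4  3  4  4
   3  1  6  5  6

33

Path (0,0)→(0,1)→(0,2)→(0,3)→(1,3)→(1,4)→(2,4): 7 + 7 + 2 + 3 + 4 + 4 + 6 = 33.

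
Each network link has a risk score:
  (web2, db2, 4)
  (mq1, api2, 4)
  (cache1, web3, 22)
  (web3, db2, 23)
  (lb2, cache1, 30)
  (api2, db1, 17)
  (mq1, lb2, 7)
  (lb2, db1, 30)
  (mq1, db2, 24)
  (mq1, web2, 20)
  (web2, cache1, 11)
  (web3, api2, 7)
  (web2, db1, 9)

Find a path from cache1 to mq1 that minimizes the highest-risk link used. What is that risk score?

Comparing a few candidate routes:
cache1 - web3 - api2 - mq1: max(22, 7, 4) = 22
cache1 - web2 - mq1: max(11, 20) = 20
cache1 - web2 - db1 - api2 - mq1: max(11, 9, 17, 4) = 17
Best route has worst link 17.

17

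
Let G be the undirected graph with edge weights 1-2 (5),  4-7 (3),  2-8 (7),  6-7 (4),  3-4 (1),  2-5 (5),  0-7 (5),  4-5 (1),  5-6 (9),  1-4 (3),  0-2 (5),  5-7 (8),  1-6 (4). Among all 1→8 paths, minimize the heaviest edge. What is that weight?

Some routes from 1 to 8:
1-4-7-0-2-8: max(3, 3, 5, 5, 7) = 7
1-6-7-0-2-8: max(4, 4, 5, 5, 7) = 7
1-2-8: max(5, 7) = 7
1-4-5-2-8: max(3, 1, 5, 7) = 7
1-6-7-4-5-2-8: max(4, 4, 3, 1, 5, 7) = 7
The minimum achievable maximum is 7.

7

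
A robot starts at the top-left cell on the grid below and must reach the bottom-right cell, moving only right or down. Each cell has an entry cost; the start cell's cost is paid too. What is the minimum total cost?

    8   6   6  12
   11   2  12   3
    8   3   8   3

30

Cheapest: r0c0 → r0c1 → r1c1 → r2c1 → r2c2 → r2c3
  8 + 6 + 2 + 3 + 8 + 3 = 30
For comparison, the top-then-right route costs 38.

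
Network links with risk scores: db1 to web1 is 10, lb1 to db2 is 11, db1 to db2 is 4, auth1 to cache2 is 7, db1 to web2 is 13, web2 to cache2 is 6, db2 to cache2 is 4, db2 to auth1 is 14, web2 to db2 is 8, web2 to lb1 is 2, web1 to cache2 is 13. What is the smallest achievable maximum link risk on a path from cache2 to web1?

A few of the cache2→web1 routes:
cache2 → web2 → lb1 → db2 → db1 → web1: max(6, 2, 11, 4, 10) = 11
cache2 → web1: max(13) = 13
cache2 → db2 → db1 → web1: max(4, 4, 10) = 10
cache2 → web2 → db2 → db1 → web1: max(6, 8, 4, 10) = 10
cache2 → web2 → db1 → web1: max(6, 13, 10) = 13
The minimum achievable maximum is 10.

10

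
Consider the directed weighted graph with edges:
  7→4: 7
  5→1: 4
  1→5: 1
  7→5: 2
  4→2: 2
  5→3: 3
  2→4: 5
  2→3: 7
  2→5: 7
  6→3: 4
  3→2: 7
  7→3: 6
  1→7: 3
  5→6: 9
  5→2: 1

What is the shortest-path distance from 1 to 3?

Comparing a few candidate routes:
1 - 7 - 3: 3 + 6 = 9
1 - 5 - 3: 1 + 3 = 4
1 - 7 - 5 - 3: 3 + 2 + 3 = 8
Shortest: 4.

4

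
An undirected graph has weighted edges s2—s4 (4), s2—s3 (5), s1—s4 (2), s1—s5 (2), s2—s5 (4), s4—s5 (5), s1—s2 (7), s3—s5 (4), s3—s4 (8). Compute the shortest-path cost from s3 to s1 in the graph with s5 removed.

10

Routes from s3 to s1 avoiding s5:
s3 → s4 → s1: 8 + 2 = 10
s3 → s2 → s1: 5 + 7 = 12
s3 → s4 → s2 → s1: 8 + 4 + 7 = 19
s3 → s2 → s4 → s1: 5 + 4 + 2 = 11
Best route has total 10.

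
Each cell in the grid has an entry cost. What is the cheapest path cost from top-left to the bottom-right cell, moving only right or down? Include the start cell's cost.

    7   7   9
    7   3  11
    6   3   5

Cheapest: (0,0) -> (0,1) -> (1,1) -> (2,1) -> (2,2)
  7 + 7 + 3 + 3 + 5 = 25
For comparison, the top-then-right route costs 39.

25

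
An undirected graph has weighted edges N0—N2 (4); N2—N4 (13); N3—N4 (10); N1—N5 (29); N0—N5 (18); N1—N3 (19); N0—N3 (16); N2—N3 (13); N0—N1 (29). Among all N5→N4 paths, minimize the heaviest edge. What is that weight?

Comparing a few candidate routes:
N5-N0-N3-N4: max(18, 16, 10) = 18
N5-N0-N2-N3-N4: max(18, 4, 13, 10) = 18
N5-N0-N3-N2-N4: max(18, 16, 13, 13) = 18
N5-N1-N3-N4: max(29, 19, 10) = 29
N5-N0-N2-N4: max(18, 4, 13) = 18
The minimum achievable maximum is 18.

18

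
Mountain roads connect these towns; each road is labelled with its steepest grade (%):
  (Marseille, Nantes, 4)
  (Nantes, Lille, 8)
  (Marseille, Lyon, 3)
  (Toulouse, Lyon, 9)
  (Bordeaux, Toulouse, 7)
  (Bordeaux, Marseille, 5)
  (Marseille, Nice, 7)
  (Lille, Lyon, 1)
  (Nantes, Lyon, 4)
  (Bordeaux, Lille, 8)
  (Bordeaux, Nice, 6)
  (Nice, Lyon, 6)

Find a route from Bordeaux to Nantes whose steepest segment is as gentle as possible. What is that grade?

5

Checking several routes:
Bordeaux → Nice → Lyon → Marseille → Nantes: max(6, 6, 3, 4) = 6
Bordeaux → Marseille → Lyon → Nantes: max(5, 3, 4) = 5
Bordeaux → Nice → Lyon → Nantes: max(6, 6, 4) = 6
Bordeaux → Marseille → Nantes: max(5, 4) = 5
Smallest bottleneck: 5%.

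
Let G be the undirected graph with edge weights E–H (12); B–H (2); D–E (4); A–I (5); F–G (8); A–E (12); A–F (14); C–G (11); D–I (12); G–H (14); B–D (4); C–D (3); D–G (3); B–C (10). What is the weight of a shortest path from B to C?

Comparing a few candidate routes:
B→H→E→D→C: 2 + 12 + 4 + 3 = 21
B→D→C: 4 + 3 = 7
B→H→G→D→C: 2 + 14 + 3 + 3 = 22
B→D→G→C: 4 + 3 + 11 = 18
B→C: 10
Best route has total 7.

7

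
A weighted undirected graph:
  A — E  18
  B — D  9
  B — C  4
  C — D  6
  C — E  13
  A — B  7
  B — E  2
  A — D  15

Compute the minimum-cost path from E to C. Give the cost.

6

Comparing a few candidate routes:
E - A - B - C: 18 + 7 + 4 = 29
E - C: 13
E - B - A - D - C: 2 + 7 + 15 + 6 = 30
E - B - D - C: 2 + 9 + 6 = 17
E - B - C: 2 + 4 = 6
Shortest: 6.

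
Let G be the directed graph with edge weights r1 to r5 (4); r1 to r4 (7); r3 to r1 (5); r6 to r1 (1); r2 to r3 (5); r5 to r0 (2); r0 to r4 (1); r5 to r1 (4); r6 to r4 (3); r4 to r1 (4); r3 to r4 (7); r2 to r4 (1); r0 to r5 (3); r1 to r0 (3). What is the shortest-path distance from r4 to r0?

7

Routes from r4 to r0:
r4 → r1 → r0: 4 + 3 = 7
r4 → r1 → r5 → r0: 4 + 4 + 2 = 10
The minimum is 7.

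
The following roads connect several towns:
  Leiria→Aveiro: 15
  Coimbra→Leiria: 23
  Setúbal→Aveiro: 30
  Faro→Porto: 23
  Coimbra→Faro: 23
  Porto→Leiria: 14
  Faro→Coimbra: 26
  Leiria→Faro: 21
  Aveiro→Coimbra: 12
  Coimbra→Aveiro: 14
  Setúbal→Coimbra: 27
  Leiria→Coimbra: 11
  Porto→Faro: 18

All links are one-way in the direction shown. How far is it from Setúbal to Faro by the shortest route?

Routes from Setúbal to Faro:
Setúbal -> Aveiro -> Coimbra -> Faro: 30 + 12 + 23 = 65
Setúbal -> Aveiro -> Coimbra -> Leiria -> Faro: 30 + 12 + 23 + 21 = 86
Setúbal -> Coimbra -> Faro: 27 + 23 = 50
Setúbal -> Coimbra -> Leiria -> Faro: 27 + 23 + 21 = 71
Best route has total 50.

50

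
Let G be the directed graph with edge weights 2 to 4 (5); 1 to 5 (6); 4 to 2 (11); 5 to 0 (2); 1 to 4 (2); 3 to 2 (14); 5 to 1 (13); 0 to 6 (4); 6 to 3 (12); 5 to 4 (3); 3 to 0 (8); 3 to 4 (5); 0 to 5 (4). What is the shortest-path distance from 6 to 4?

Paths from 6 to 4:
6 - 3 - 4: 12 + 5 = 17
6 - 3 - 2 - 4: 12 + 14 + 5 = 31
6 - 3 - 0 - 5 - 1 - 4: 12 + 8 + 4 + 13 + 2 = 39
6 - 3 - 0 - 5 - 4: 12 + 8 + 4 + 3 = 27
The minimum is 17.

17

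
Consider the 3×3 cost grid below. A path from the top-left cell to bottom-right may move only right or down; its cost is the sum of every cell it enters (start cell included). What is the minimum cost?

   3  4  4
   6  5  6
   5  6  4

21

Best path: (0,0) → (0,1) → (0,2) → (1,2) → (2,2)
Cost: 3 + 4 + 4 + 6 + 4 = 21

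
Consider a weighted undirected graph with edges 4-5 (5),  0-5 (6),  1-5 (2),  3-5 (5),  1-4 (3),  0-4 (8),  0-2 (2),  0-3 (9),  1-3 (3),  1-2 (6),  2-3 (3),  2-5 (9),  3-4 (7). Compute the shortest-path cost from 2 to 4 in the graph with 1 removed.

10

Some routes from 2 to 4 avoiding 1:
2-0-5-4: 2 + 6 + 5 = 13
2-3-5-4: 3 + 5 + 5 = 13
2-3-4: 3 + 7 = 10
2-0-4: 2 + 8 = 10
Best route has total 10.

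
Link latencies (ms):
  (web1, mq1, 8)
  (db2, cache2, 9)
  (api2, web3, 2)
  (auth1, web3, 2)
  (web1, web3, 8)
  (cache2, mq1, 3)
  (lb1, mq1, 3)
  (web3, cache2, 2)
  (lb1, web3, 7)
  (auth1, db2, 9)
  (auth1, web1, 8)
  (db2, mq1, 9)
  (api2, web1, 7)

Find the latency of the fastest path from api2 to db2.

Checking several routes:
api2 → web3 → cache2 → mq1 → db2: 2 + 2 + 3 + 9 = 16
api2 → web3 → cache2 → db2: 2 + 2 + 9 = 13
api2 → web3 → lb1 → mq1 → db2: 2 + 7 + 3 + 9 = 21
api2 → web3 → auth1 → db2: 2 + 2 + 9 = 13
api2 → web1 → mq1 → db2: 7 + 8 + 9 = 24
Best route has total 13 ms.

13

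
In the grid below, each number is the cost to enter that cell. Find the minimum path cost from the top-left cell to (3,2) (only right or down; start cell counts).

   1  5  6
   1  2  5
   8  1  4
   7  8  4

13

Best path: r0c0 -> r1c0 -> r1c1 -> r2c1 -> r2c2 -> r3c2
Cost: 1 + 1 + 2 + 1 + 4 + 4 = 13
For comparison, the top-then-right route costs 25.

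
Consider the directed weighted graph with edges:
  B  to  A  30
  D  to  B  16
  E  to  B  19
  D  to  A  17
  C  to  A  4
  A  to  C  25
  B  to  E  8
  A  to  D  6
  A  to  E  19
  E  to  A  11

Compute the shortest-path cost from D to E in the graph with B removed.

36

Candidate routes:
D - A - E: 17 + 19 = 36
Best route has total 36.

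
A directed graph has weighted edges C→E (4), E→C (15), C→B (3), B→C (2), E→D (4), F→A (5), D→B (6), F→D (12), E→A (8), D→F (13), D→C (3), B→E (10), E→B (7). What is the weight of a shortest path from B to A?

Candidate routes:
B → E → A: 10 + 8 = 18
B → C → E → D → F → A: 2 + 4 + 4 + 13 + 5 = 28
B → C → E → A: 2 + 4 + 8 = 14
B → E → D → F → A: 10 + 4 + 13 + 5 = 32
The minimum is 14.

14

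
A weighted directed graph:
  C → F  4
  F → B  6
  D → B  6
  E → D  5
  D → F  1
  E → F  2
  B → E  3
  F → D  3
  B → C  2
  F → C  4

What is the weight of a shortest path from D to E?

Candidate routes:
D→F→B→E: 1 + 6 + 3 = 10
D→B→E: 6 + 3 = 9
The minimum is 9.

9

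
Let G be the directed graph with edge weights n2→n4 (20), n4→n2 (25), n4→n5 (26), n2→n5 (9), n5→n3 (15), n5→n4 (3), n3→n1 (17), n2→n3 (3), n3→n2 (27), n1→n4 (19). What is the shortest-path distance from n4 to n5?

Paths from n4 to n5:
n4 -> n5: 26
n4 -> n2 -> n5: 25 + 9 = 34
Shortest: 26.

26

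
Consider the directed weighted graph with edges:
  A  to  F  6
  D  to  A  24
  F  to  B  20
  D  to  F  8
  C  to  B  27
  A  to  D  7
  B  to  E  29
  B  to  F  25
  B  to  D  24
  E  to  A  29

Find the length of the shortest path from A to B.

26

Candidate routes:
A -> F -> B: 6 + 20 = 26
A -> D -> F -> B: 7 + 8 + 20 = 35
Shortest: 26.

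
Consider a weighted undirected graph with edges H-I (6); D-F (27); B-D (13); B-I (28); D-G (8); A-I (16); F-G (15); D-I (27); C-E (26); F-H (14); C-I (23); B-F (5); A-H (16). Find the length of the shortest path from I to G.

35

Checking several routes:
I → H → F → G: 6 + 14 + 15 = 35
I → B → F → G: 28 + 5 + 15 = 48
I → D → G: 27 + 8 = 35
I → H → F → B → D → G: 6 + 14 + 5 + 13 + 8 = 46
I → B → D → G: 28 + 13 + 8 = 49
The minimum is 35.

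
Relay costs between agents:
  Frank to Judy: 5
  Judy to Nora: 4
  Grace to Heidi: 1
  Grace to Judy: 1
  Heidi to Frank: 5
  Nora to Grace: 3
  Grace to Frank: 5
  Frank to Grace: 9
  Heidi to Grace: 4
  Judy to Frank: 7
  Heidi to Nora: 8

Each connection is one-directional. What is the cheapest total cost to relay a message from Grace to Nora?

Routes from Grace to Nora:
Grace -> Heidi -> Frank -> Judy -> Nora: 1 + 5 + 5 + 4 = 15
Grace -> Frank -> Judy -> Nora: 5 + 5 + 4 = 14
Grace -> Judy -> Nora: 1 + 4 = 5
Grace -> Heidi -> Nora: 1 + 8 = 9
Shortest: 5.

5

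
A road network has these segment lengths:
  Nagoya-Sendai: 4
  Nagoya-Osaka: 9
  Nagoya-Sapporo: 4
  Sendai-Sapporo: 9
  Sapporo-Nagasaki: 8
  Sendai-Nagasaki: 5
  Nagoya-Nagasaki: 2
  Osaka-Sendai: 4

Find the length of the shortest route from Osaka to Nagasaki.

Some routes from Osaka to Nagasaki:
Osaka → Sendai → Nagasaki: 4 + 5 = 9
Osaka → Nagoya → Nagasaki: 9 + 2 = 11
Osaka → Sendai → Nagoya → Nagasaki: 4 + 4 + 2 = 10
Shortest: 9.

9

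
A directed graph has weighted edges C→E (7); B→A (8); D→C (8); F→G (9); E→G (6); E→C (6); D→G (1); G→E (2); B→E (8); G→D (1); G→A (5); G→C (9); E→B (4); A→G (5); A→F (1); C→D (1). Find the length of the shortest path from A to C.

Comparing a few candidate routes:
A→F→G→E→C: 1 + 9 + 2 + 6 = 18
A→G→E→C: 5 + 2 + 6 = 13
A→G→C: 5 + 9 = 14
A→F→G→C: 1 + 9 + 9 = 19
A→G→D→C: 5 + 1 + 8 = 14
Best route has total 13.

13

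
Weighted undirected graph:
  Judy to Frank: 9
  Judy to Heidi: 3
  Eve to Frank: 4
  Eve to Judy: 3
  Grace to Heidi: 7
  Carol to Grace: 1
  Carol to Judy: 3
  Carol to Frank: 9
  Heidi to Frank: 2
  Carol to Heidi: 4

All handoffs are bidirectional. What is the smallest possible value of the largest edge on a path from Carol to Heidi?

3

A few of the Carol→Heidi routes:
Carol-Heidi: max(4) = 4
Carol-Judy-Heidi: max(3, 3) = 3
Carol-Grace-Heidi: max(1, 7) = 7
Carol-Judy-Eve-Frank-Heidi: max(3, 3, 4, 2) = 4
Carol-Frank-Heidi: max(9, 2) = 9
Carol-Frank-Judy-Heidi: max(9, 9, 3) = 9
The minimum achievable maximum is 3.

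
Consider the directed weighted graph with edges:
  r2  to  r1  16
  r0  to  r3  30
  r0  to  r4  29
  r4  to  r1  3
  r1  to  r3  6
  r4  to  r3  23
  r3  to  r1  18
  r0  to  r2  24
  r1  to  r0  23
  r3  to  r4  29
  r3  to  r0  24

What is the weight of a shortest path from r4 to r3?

Paths from r4 to r3:
r4→r1→r0→r3: 3 + 23 + 30 = 56
r4→r3: 23
r4→r1→r3: 3 + 6 = 9
Shortest: 9.

9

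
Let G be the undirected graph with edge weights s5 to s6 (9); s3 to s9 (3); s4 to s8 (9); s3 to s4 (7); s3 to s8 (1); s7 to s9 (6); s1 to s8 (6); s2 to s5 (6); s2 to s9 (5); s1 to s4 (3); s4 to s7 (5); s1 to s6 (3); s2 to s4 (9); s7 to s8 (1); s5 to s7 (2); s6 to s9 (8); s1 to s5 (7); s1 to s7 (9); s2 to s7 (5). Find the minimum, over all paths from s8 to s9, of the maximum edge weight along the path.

Checking several routes:
s8-s7-s9: max(1, 6) = 6
s8-s7-s5-s2-s9: max(1, 2, 6, 5) = 6
s8-s1-s4-s7-s9: max(6, 3, 5, 6) = 6
s8-s7-s2-s9: max(1, 5, 5) = 5
s8-s3-s9: max(1, 3) = 3
The minimum achievable maximum is 3.

3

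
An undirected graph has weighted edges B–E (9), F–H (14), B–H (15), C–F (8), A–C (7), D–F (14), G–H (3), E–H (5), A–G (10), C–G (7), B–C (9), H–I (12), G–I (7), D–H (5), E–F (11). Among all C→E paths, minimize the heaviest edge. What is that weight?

7

Checking several routes:
C → G → I → H → E: max(7, 7, 12, 5) = 12
C → B → E: max(9, 9) = 9
C → A → G → H → E: max(7, 10, 3, 5) = 10
C → F → E: max(8, 11) = 11
C → G → H → E: max(7, 3, 5) = 7
Best route has worst link 7.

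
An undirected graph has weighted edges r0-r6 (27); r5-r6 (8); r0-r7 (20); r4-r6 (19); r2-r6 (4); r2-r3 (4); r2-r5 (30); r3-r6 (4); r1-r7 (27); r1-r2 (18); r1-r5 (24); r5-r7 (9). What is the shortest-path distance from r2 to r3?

4

A few of the r2→r3 routes:
r2 → r5 → r6 → r3: 30 + 8 + 4 = 42
r2 → r1 → r7 → r5 → r6 → r3: 18 + 27 + 9 + 8 + 4 = 66
r2 → r6 → r3: 4 + 4 = 8
r2 → r5 → r7 → r0 → r6 → r3: 30 + 9 + 20 + 27 + 4 = 90
r2 → r3: 4
r2 → r1 → r5 → r6 → r3: 18 + 24 + 8 + 4 = 54
The minimum is 4.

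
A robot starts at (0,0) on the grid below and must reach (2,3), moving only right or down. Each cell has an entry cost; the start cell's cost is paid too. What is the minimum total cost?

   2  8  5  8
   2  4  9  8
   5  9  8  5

Best path: r0c0 r1c0 r1c1 r1c2 r1c3 r2c3
Cost: 2 + 2 + 4 + 9 + 8 + 5 = 30
(Top row then right column would cost 36.)

30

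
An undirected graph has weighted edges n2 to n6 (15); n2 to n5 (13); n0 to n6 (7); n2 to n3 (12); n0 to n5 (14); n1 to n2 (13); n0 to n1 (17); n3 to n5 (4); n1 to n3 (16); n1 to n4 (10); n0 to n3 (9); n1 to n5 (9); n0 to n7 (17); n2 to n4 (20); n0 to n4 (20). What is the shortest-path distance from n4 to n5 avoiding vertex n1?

33

Comparing a few candidate routes:
n4→n0→n5: 20 + 14 = 34
n4→n2→n3→n5: 20 + 12 + 4 = 36
n4→n0→n3→n5: 20 + 9 + 4 = 33
n4→n2→n5: 20 + 13 = 33
Shortest: 33.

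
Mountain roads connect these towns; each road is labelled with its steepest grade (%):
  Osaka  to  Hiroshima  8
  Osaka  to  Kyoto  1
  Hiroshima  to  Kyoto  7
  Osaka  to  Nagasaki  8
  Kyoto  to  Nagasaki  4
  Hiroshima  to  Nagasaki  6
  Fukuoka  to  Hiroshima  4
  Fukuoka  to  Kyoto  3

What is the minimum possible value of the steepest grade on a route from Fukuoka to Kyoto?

Candidate routes:
Fukuoka -> Hiroshima -> Osaka -> Nagasaki -> Kyoto: max(4, 8, 8, 4) = 8
Fukuoka -> Hiroshima -> Nagasaki -> Osaka -> Kyoto: max(4, 6, 8, 1) = 8
Fukuoka -> Hiroshima -> Osaka -> Kyoto: max(4, 8, 1) = 8
Fukuoka -> Kyoto: max(3) = 3
Fukuoka -> Hiroshima -> Nagasaki -> Kyoto: max(4, 6, 4) = 6
Fukuoka -> Hiroshima -> Kyoto: max(4, 7) = 7
Smallest bottleneck: 3%.

3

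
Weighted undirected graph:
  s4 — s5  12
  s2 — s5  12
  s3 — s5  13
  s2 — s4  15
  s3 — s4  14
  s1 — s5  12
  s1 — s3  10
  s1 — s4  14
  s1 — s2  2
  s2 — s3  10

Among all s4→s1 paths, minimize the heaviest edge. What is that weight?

Checking several routes:
s4 - s5 - s3 - s2 - s1: max(12, 13, 10, 2) = 13
s4 - s5 - s3 - s1: max(12, 13, 10) = 13
s4 - s5 - s2 - s1: max(12, 12, 2) = 12
s4 - s5 - s1: max(12, 12) = 12
s4 - s3 - s5 - s2 - s1: max(14, 13, 12, 2) = 14
s4 - s5 - s2 - s3 - s1: max(12, 12, 10, 10) = 12
Best route has worst link 12.

12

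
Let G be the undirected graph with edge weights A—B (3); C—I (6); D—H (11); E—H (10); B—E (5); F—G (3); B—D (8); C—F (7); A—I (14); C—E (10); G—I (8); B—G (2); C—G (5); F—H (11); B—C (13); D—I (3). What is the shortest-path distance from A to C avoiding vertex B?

20

Some routes from A to C avoiding B:
A - I - C: 14 + 6 = 20
A - I - G - C: 14 + 8 + 5 = 27
A - I - G - F - C: 14 + 8 + 3 + 7 = 32
A - I - D - H - F - G - C: 14 + 3 + 11 + 11 + 3 + 5 = 47
A - I - D - H - F - C: 14 + 3 + 11 + 11 + 7 = 46
Best route has total 20.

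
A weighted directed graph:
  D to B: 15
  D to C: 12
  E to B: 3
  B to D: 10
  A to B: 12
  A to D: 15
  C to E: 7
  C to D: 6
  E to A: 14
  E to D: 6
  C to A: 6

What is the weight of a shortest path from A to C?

Candidate routes:
A → B → D → C: 12 + 10 + 12 = 34
A → D → C: 15 + 12 = 27
Best route has total 27.

27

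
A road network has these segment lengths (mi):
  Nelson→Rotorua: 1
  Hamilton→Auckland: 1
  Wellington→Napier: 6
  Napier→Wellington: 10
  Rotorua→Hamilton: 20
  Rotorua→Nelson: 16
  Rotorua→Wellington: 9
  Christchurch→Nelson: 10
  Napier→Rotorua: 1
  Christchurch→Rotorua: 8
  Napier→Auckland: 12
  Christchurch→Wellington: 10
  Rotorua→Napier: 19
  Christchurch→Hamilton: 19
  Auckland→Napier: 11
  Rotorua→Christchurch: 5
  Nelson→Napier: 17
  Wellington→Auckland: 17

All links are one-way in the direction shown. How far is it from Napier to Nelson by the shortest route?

Paths from Napier to Nelson:
Napier - Rotorua - Christchurch - Nelson: 1 + 5 + 10 = 16
Napier - Rotorua - Nelson: 1 + 16 = 17
Shortest: 16 mi.

16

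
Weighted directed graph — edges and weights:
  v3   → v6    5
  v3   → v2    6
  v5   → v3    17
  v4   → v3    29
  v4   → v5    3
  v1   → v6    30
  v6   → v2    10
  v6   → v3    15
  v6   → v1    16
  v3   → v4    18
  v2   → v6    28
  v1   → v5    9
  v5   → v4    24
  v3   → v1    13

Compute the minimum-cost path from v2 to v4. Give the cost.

61

Paths from v2 to v4:
v2-v6-v1-v5-v3-v4: 28 + 16 + 9 + 17 + 18 = 88
v2-v6-v3-v4: 28 + 15 + 18 = 61
v2-v6-v3-v1-v5-v4: 28 + 15 + 13 + 9 + 24 = 89
v2-v6-v1-v5-v4: 28 + 16 + 9 + 24 = 77
The minimum is 61.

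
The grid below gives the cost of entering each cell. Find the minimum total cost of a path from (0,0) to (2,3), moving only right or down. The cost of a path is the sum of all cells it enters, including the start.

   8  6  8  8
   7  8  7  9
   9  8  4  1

34

Take [0,0] -> [0,1] -> [0,2] -> [1,2] -> [2,2] -> [2,3] for a total of 8 + 6 + 8 + 7 + 4 + 1 = 34.
(Top row then right column would cost 40.)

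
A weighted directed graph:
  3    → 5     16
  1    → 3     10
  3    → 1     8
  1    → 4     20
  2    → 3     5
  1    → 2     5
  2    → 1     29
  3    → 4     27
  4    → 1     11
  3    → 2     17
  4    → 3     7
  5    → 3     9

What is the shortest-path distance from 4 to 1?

11

Routes from 4 to 1:
4-3-1: 7 + 8 = 15
4-1: 11
4-3-2-1: 7 + 17 + 29 = 53
Best route has total 11.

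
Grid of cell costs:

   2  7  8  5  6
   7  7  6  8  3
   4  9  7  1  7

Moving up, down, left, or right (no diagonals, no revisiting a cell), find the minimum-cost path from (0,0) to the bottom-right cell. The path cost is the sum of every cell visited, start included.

37

Path r0c0→r0c1→r1c1→r1c2→r2c2→r2c3→r2c4: 2 + 7 + 7 + 6 + 7 + 1 + 7 = 37.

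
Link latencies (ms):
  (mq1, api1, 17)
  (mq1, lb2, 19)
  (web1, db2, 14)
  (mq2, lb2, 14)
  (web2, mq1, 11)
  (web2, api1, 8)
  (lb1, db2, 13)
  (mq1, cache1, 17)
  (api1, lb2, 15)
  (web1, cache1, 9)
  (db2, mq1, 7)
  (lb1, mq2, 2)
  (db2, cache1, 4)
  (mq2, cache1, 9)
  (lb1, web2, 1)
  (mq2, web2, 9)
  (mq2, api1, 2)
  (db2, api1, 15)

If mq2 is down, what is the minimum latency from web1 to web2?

Some routes from web1 to web2 avoiding mq2:
web1→cache1→db2→lb1→web2: 9 + 4 + 13 + 1 = 27
web1→cache1→db2→mq1→web2: 9 + 4 + 7 + 11 = 31
web1→db2→lb1→web2: 14 + 13 + 1 = 28
Best route has total 27 ms.

27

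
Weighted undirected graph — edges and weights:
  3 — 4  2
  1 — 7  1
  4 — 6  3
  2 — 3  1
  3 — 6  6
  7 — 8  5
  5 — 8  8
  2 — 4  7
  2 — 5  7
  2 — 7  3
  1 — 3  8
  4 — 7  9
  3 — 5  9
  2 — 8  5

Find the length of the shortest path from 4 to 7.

A few of the 4→7 routes:
4→7: 9
4→2→7: 7 + 3 = 10
4→3→2→7: 2 + 1 + 3 = 6
4→3→1→7: 2 + 8 + 1 = 11
4→3→2→8→7: 2 + 1 + 5 + 5 = 13
4→6→3→2→7: 3 + 6 + 1 + 3 = 13
Shortest: 6.

6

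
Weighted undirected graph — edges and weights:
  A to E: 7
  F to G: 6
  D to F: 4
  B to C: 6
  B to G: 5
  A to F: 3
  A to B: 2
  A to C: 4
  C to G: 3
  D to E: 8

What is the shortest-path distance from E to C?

Comparing a few candidate routes:
E-A-C: 7 + 4 = 11
E-A-B-C: 7 + 2 + 6 = 15
E-A-B-G-C: 7 + 2 + 5 + 3 = 17
Best route has total 11.

11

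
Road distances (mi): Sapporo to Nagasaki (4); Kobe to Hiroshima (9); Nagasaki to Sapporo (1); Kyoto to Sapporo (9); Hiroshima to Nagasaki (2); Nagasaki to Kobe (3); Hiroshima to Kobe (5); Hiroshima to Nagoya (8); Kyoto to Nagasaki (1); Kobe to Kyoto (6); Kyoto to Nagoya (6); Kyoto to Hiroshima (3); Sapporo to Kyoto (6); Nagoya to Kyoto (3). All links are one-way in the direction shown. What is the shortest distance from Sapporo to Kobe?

Some routes from Sapporo to Kobe:
Sapporo→Nagasaki→Kobe: 4 + 3 = 7
Sapporo→Kyoto→Nagasaki→Kobe: 6 + 1 + 3 = 10
Sapporo→Kyoto→Hiroshima→Nagasaki→Kobe: 6 + 3 + 2 + 3 = 14
Shortest: 7 mi.

7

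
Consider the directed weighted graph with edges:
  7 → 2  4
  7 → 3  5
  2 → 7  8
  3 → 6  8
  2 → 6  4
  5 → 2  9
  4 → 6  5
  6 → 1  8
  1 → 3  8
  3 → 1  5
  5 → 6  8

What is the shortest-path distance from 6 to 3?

Candidate routes:
6-1-3: 8 + 8 = 16
Best route has total 16.

16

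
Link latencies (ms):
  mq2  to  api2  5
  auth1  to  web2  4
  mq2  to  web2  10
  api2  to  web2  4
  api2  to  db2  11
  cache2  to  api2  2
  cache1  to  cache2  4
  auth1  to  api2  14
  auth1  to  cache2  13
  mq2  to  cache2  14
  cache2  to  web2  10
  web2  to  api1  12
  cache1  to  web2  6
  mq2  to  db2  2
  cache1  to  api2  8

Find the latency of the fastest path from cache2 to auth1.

Checking several routes:
cache2 → web2 → auth1: 10 + 4 = 14
cache2 → api2 → auth1: 2 + 14 = 16
cache2 → auth1: 13
cache2 → cache1 → web2 → auth1: 4 + 6 + 4 = 14
cache2 → api2 → web2 → auth1: 2 + 4 + 4 = 10
Shortest: 10 ms.

10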